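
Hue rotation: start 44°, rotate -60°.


New hue = (H + rotation) mod 360
New hue = (44 -60) mod 360
= -16 mod 360
= 344°


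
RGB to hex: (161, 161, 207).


R = 161 → A1 (hex)
G = 161 → A1 (hex)
B = 207 → CF (hex)
Hex = #A1A1CF


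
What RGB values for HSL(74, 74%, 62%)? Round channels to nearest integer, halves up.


H=74°, S=0.74, L=0.62
C = (1-|2L-1|)×S = (1-|0.24|)×0.74 = 0.5624
H' = H/60 = 74/60 ≈ 1.2333; X = C×(1-|H' mod 2 - 1|) ≈ 0.4312
m = L - C/2 = 0.62 - 0.2812 = 0.3388
Sector ⌊H'⌋ = 1 → (R',G',B') = (≈0.4312, 0.5624, 0.0)
RGB = ((R'+m)×255, (G'+m)×255, (B'+m)×255) = (196.3432, 229.806, 86.394)
Round half up → RGB(196, 230, 86)


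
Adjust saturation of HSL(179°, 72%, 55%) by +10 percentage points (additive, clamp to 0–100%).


Original S = 72%
Adjustment = +10 percentage points
New S = 72 + (10) = 82
Clamp to [0, 100] → 82
= HSL(179°, 82%, 55%)


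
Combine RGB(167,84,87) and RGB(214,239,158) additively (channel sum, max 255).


Additive: each channel = min(255, C₁+C₂)
R: 167+214 = 381 → 255
G: 84+239 = 323 → 255
B: 87+158 = 245 → 245
= RGB(255, 255, 245)


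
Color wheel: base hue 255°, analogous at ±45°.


Base hue: 255°
Left analog: (255 - 45) mod 360 = 210°
Right analog: (255 + 45) mod 360 = 300°
Analogous hues = 210° and 300°


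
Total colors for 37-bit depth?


Colors = 2^bits = 2^37
= 137,438,953,472 colors


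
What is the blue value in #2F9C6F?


Color: #2F9C6F
R = 2F = 47
G = 9C = 156
B = 6F = 111
Blue = 111


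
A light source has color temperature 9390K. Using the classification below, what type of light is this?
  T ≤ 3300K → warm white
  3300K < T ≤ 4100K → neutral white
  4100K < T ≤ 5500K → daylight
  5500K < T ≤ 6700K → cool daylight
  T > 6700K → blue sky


Temperature: 9390K
9390K > 6700K → blue sky
Classification: blue sky


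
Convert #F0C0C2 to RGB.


F0 → 240 (R)
C0 → 192 (G)
C2 → 194 (B)
= RGB(240, 192, 194)


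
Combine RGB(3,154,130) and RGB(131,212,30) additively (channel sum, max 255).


Additive: each channel = min(255, C₁+C₂)
R: 3+131 = 134 → 134
G: 154+212 = 366 → 255
B: 130+30 = 160 → 160
= RGB(134, 255, 160)


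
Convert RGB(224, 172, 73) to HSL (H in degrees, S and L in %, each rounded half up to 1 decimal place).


Normalize: R'=224/255≈0.8784, G'=172/255≈0.6745, B'=73/255≈0.2863
Max=224/255, Min=73/255, Δ=Max-Min=151/255
L = (Max+Min)/2 = (224+73)/510 = 297/510 = 0.58235… → L = 58.2%
L > 0.5 → S = Δ/(2-Max-Min) = 151/(510-224-73) = 151/213 = 0.70892… → S = 70.9%
(the 1/255 factors cancel in S and H, so raw channel differences can be used)
Max is R' → H = 60 × (((G-B)/Δ) mod 6) = 60 × (((172-73)/151) mod 6)
  99/151 = 0.6556…
  H = 60 × 0.6556… = 39.337…° → H = 39.3°
= HSL(39.3°, 70.9%, 58.2%)


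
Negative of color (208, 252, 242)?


Invert: (255-R, 255-G, 255-B)
R: 255-208 = 47
G: 255-252 = 3
B: 255-242 = 13
= RGB(47, 3, 13)


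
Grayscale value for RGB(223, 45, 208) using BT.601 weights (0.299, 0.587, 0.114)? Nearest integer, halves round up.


Gray = 0.299×R + 0.587×G + 0.114×B
Gray = 0.299×223 + 0.587×45 + 0.114×208
Gray = 66.677 + 26.415 + 23.712
Gray = 116.804 → round half up → 117
Gray = 117


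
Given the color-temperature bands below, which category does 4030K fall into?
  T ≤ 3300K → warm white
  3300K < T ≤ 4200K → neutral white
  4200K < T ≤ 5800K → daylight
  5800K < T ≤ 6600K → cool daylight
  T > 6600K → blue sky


Temperature: 4030K
3300K < 4030K ≤ 4200K → neutral white
Classification: neutral white


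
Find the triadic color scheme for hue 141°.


Triadic: equally spaced at 120° intervals
H1 = 141°
H2 = (141 + 120) mod 360 = 261°
H3 = (141 + 240) mod 360 = 21°
Triadic = 141°, 261°, 21°


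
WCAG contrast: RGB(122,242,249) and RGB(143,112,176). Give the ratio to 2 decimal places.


Linearize each sRGB channel c=v/255: c/12.92 if c ≤ 0.04045 else ((c+0.055)/1.055)^2.4
L = 0.2126×R_lin + 0.7152×G_lin + 0.0722×B_lin
Color 1 (122,242,249):
  R=122: 122/255≈0.4784 > 0.04045 → ((0.4784+0.055)/1.055)^2.4 ≈ 0.19462
  G=242: 242/255≈0.9490 > 0.04045 → ((0.9490+0.055)/1.055)^2.4 ≈ 0.88792
  B=249: 249/255≈0.9765 > 0.04045 → ((0.9765+0.055)/1.055)^2.4 ≈ 0.94731
  L1 = 0.2126×0.19462 + 0.7152×0.88792 + 0.0722×0.94731 ≈ 0.74481
Color 2 (143,112,176):
  R=143: 143/255≈0.5608 > 0.04045 → ((0.5608+0.055)/1.055)^2.4 ≈ 0.27468
  G=112: 112/255≈0.4392 > 0.04045 → ((0.4392+0.055)/1.055)^2.4 ≈ 0.16203
  B=176: 176/255≈0.6902 > 0.04045 → ((0.6902+0.055)/1.055)^2.4 ≈ 0.43415
  L2 = 0.2126×0.27468 + 0.7152×0.16203 + 0.0722×0.43415 ≈ 0.20563
Lighter = 0.74481, Darker = 0.20563
Ratio = (L_lighter + 0.05) / (L_darker + 0.05)
Ratio = (0.74481 + 0.05) / (0.20563 + 0.05) = 0.79481 / 0.25563 ≈ 3.1093
Ratio ≈ 3.11:1


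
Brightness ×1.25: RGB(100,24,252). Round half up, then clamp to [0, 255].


Multiply each channel by 1.25, round half up, clamp to [0, 255]
R: 100×1.25 = 125
G: 24×1.25 = 30
B: 252×1.25 = 315 → clamp → 255
= RGB(125, 30, 255)


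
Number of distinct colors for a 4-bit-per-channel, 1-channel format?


Total bits = 4 bits/channel × 1 channels = 4 bits
Distinct colors = 2^4
= 16 colors


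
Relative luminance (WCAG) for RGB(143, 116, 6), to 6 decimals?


Linearize each channel (sRGB transfer function): c = v/255; c_lin = c/12.92 if c ≤ 0.04045, else ((c+0.055)/1.055)^2.4
  R: 143/255 ≈ 0.560784 > 0.04045 → ((0.560784+0.055)/1.055)^2.4 ≈ 0.274677
  G: 116/255 ≈ 0.454902 > 0.04045 → ((0.454902+0.055)/1.055)^2.4 ≈ 0.174647
  B: 6/255 ≈ 0.023529 ≤ 0.04045 → 0.023529/12.92 ≈ 0.001821
R_lin = 0.274677, G_lin = 0.174647, B_lin = 0.001821
L = 0.2126×R + 0.7152×G + 0.0722×B
L = 0.2126×0.274677 + 0.7152×0.174647 + 0.0722×0.001821
L ≈ 0.183436


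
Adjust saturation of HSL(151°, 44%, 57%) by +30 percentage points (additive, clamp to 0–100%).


Original S = 44%
Adjustment = +30 percentage points
New S = 44 + (30) = 74
Clamp to [0, 100] → 74
= HSL(151°, 74%, 57%)


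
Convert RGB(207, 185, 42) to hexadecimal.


R = 207 → CF (hex)
G = 185 → B9 (hex)
B = 42 → 2A (hex)
Hex = #CFB92A


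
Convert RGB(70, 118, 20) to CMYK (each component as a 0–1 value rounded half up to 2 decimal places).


R'=70/255≈0.2745, G'=118/255≈0.4627, B'=20/255≈0.0784
K = 1 - max(R',G',B') = 1 - 118/255 = 137/255 = 0.53725… → 0.54
(1-R'-K)/(1-K) simplifies to (max-R)/max with max = 118:
C = (118-70)/118 = 48/118 = 0.40677… → 0.41
M = (118-118)/118 = 0/118 = 0 → 0.00
Y = (118-20)/118 = 98/118 = 0.83050… → 0.83
= CMYK(0.41, 0.00, 0.83, 0.54)


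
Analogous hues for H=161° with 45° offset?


Base hue: 161°
Left analog: (161 - 45) mod 360 = 116°
Right analog: (161 + 45) mod 360 = 206°
Analogous hues = 116° and 206°


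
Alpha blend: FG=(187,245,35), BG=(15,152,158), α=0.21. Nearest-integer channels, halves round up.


C = α×F + (1-α)×B, with 1-α = 0.79
R: 0.21×187 + 0.79×15 = 39.27 + 11.85 = 51.12 → 51
G: 0.21×245 + 0.79×152 = 51.45 + 120.08 = 171.53 → 172
B: 0.21×35 + 0.79×158 = 7.35 + 124.82 = 132.17 → 132
= RGB(51, 172, 132)


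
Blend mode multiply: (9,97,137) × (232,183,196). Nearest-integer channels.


Multiply: C = A×B/255, rounded to nearest integer
R: 9×232/255 = 2088/255 ≈ 8.188 → 8
G: 97×183/255 = 17751/255 ≈ 69.612 → 70
B: 137×196/255 = 26852/255 ≈ 105.302 → 105
= RGB(8, 70, 105)


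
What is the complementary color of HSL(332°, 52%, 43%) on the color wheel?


Complement = opposite side of color wheel = hue + 180°
H' = (332 + 180) mod 360 = 152°
S and L unchanged.
= HSL(152°, 52%, 43%)


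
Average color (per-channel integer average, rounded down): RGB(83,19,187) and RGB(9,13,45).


Midpoint: each channel = ⌊(C₁+C₂)/2⌋
R: ⌊(83+9)/2⌋ = 46
G: ⌊(19+13)/2⌋ = 16
B: ⌊(187+45)/2⌋ = 116
= RGB(46, 16, 116)


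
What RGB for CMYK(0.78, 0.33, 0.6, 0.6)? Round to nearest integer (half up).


R = 255 × (1-C) × (1-K) = 255 × 0.22 × 0.40 = 22.44 → 22
G = 255 × (1-M) × (1-K) = 255 × 0.67 × 0.40 = 68.34 → 68
B = 255 × (1-Y) × (1-K) = 255 × 0.40 × 0.40 = 40.8 → 41
= RGB(22, 68, 41)


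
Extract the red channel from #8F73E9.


Color: #8F73E9
R = 8F = 143
G = 73 = 115
B = E9 = 233
Red = 143


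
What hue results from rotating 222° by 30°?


New hue = (H + rotation) mod 360
New hue = (222 + 30) mod 360
= 252 mod 360
= 252°


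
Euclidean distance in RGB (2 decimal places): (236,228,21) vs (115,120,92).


d = √[(R₁-R₂)² + (G₁-G₂)² + (B₁-B₂)²]
d = √[(236-115)² + (228-120)² + (21-92)²]
d = √[14641 + 11664 + 5041]
d = √31346
d ≈ 177.05


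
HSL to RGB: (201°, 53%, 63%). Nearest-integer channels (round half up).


H=201°, S=0.53, L=0.63
C = (1-|2L-1|)×S = (1-|0.26|)×0.53 = 0.3922
H' = H/60 = 201/60 ≈ 3.3500; X = C×(1-|H' mod 2 - 1|) = 0.25493
m = L - C/2 = 0.63 - 0.1961 = 0.4339
Sector ⌊H'⌋ = 3 → (R',G',B') = (0.0, 0.25493, 0.3922)
RGB = ((R'+m)×255, (G'+m)×255, (B'+m)×255) = (110.6445, 175.65165, 210.6555)
Round half up → RGB(111, 176, 211)


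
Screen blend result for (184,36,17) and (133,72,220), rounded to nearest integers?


Screen: C = 255 - (255-A)×(255-B)/255, rounded to nearest integer
R: 255 - (255-184)×(255-133)/255 = 255 - 8662/255 ≈ 255 - 33.969 = 221.031 → 221
G: 255 - (255-36)×(255-72)/255 = 255 - 40077/255 ≈ 255 - 157.165 = 97.835 → 98
B: 255 - (255-17)×(255-220)/255 = 255 - 8330/255 ≈ 255 - 32.667 = 222.333 → 222
= RGB(221, 98, 222)


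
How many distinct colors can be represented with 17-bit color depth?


Colors = 2^bits = 2^17
= 131,072 colors


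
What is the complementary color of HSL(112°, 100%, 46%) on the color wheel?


Complement = opposite side of color wheel = hue + 180°
H' = (112 + 180) mod 360 = 292°
S and L unchanged.
= HSL(292°, 100%, 46%)


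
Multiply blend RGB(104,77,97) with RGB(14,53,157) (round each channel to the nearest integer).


Multiply: C = A×B/255, rounded to nearest integer
R: 104×14/255 = 1456/255 ≈ 5.710 → 6
G: 77×53/255 = 4081/255 ≈ 16.004 → 16
B: 97×157/255 = 15229/255 ≈ 59.722 → 60
= RGB(6, 16, 60)


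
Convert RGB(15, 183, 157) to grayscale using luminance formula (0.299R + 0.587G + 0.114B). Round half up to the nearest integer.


Gray = 0.299×R + 0.587×G + 0.114×B
Gray = 0.299×15 + 0.587×183 + 0.114×157
Gray = 4.485 + 107.421 + 17.898
Gray = 129.804 → round half up → 130
Gray = 130


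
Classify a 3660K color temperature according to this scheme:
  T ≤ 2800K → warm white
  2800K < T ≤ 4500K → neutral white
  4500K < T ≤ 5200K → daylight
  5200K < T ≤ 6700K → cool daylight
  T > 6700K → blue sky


Temperature: 3660K
2800K < 3660K ≤ 4500K → neutral white
Classification: neutral white


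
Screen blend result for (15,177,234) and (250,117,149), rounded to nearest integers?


Screen: C = 255 - (255-A)×(255-B)/255, rounded to nearest integer
R: 255 - (255-15)×(255-250)/255 = 255 - 1200/255 ≈ 255 - 4.706 = 250.294 → 250
G: 255 - (255-177)×(255-117)/255 = 255 - 10764/255 ≈ 255 - 42.212 = 212.788 → 213
B: 255 - (255-234)×(255-149)/255 = 255 - 2226/255 ≈ 255 - 8.729 = 246.271 → 246
= RGB(250, 213, 246)


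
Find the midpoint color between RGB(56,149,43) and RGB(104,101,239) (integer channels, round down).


Midpoint: each channel = ⌊(C₁+C₂)/2⌋
R: ⌊(56+104)/2⌋ = 80
G: ⌊(149+101)/2⌋ = 125
B: ⌊(43+239)/2⌋ = 141
= RGB(80, 125, 141)


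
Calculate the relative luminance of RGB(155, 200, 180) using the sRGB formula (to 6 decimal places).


Linearize each channel (sRGB transfer function): c = v/255; c_lin = c/12.92 if c ≤ 0.04045, else ((c+0.055)/1.055)^2.4
  R: 155/255 ≈ 0.607843 > 0.04045 → ((0.607843+0.055)/1.055)^2.4 ≈ 0.327778
  G: 200/255 ≈ 0.784314 > 0.04045 → ((0.784314+0.055)/1.055)^2.4 ≈ 0.577580
  B: 180/255 ≈ 0.705882 > 0.04045 → ((0.705882+0.055)/1.055)^2.4 ≈ 0.456411
R_lin = 0.327778, G_lin = 0.577580, B_lin = 0.456411
L = 0.2126×R + 0.7152×G + 0.0722×B
L = 0.2126×0.327778 + 0.7152×0.577580 + 0.0722×0.456411
L ≈ 0.515724


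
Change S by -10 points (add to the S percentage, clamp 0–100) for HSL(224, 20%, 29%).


Original S = 20%
Adjustment = -10 percentage points
New S = 20 + (-10) = 10
Clamp to [0, 100] → 10
= HSL(224°, 10%, 29%)


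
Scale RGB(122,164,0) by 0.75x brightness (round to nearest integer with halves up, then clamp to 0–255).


Multiply each channel by 0.75, round half up, clamp to [0, 255]
R: 122×0.75 = 91.5 → round → 92
G: 164×0.75 = 123
B: 0×0.75 = 0
= RGB(92, 123, 0)


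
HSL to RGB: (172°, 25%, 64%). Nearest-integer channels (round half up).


H=172°, S=0.25, L=0.64
C = (1-|2L-1|)×S = (1-|0.28|)×0.25 = 0.18
H' = H/60 = 172/60 ≈ 2.8667; X = C×(1-|H' mod 2 - 1|) = 0.156
m = L - C/2 = 0.64 - 0.09 = 0.55
Sector ⌊H'⌋ = 2 → (R',G',B') = (0.0, 0.18, 0.156)
RGB = ((R'+m)×255, (G'+m)×255, (B'+m)×255) = (140.25, 186.15, 180.03)
Round half up → RGB(140, 186, 180)


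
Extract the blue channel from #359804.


Color: #359804
R = 35 = 53
G = 98 = 152
B = 04 = 4
Blue = 4


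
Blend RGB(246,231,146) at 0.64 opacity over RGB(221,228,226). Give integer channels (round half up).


C = α×F + (1-α)×B, with 1-α = 0.36
R: 0.64×246 + 0.36×221 = 157.44 + 79.56 = 237.00 → 237
G: 0.64×231 + 0.36×228 = 147.84 + 82.08 = 229.92 → 230
B: 0.64×146 + 0.36×226 = 93.44 + 81.36 = 174.80 → 175
= RGB(237, 230, 175)


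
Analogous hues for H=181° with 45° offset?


Base hue: 181°
Left analog: (181 - 45) mod 360 = 136°
Right analog: (181 + 45) mod 360 = 226°
Analogous hues = 136° and 226°


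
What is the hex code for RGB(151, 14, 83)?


R = 151 → 97 (hex)
G = 14 → 0E (hex)
B = 83 → 53 (hex)
Hex = #970E53


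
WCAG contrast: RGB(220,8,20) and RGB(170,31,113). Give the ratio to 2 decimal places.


Linearize each sRGB channel c=v/255: c/12.92 if c ≤ 0.04045 else ((c+0.055)/1.055)^2.4
L = 0.2126×R_lin + 0.7152×G_lin + 0.0722×B_lin
Color 1 (220,8,20):
  R=220: 220/255≈0.8627 > 0.04045 → ((0.8627+0.055)/1.055)^2.4 ≈ 0.71569
  G=8: 8/255≈0.0314 ≤ 0.04045 → 0.0314/12.92 ≈ 0.00243
  B=20: 20/255≈0.0784 > 0.04045 → ((0.0784+0.055)/1.055)^2.4 ≈ 0.00700
  L1 = 0.2126×0.71569 + 0.7152×0.00243 + 0.0722×0.00700 ≈ 0.15440
Color 2 (170,31,113):
  R=170: 170/255≈0.6667 > 0.04045 → ((0.6667+0.055)/1.055)^2.4 ≈ 0.40198
  G=31: 31/255≈0.1216 > 0.04045 → ((0.1216+0.055)/1.055)^2.4 ≈ 0.01370
  B=113: 113/255≈0.4431 > 0.04045 → ((0.4431+0.055)/1.055)^2.4 ≈ 0.16513
  L2 = 0.2126×0.40198 + 0.7152×0.01370 + 0.0722×0.16513 ≈ 0.10718
Lighter = 0.15440, Darker = 0.10718
Ratio = (L_lighter + 0.05) / (L_darker + 0.05)
Ratio = (0.15440 + 0.05) / (0.10718 + 0.05) = 0.20440 / 0.15718 ≈ 1.3004
Ratio ≈ 1.30:1


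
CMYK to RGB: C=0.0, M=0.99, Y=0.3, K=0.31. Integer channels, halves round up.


R = 255 × (1-C) × (1-K) = 255 × 1.00 × 0.69 = 175.95 → 176
G = 255 × (1-M) × (1-K) = 255 × 0.01 × 0.69 = 1.7595 → 2
B = 255 × (1-Y) × (1-K) = 255 × 0.70 × 0.69 = 123.165 → 123
= RGB(176, 2, 123)


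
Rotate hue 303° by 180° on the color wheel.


New hue = (H + rotation) mod 360
New hue = (303 + 180) mod 360
= 483 mod 360
= 123°


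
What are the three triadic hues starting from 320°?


Triadic: equally spaced at 120° intervals
H1 = 320°
H2 = (320 + 120) mod 360 = 80°
H3 = (320 + 240) mod 360 = 200°
Triadic = 320°, 80°, 200°


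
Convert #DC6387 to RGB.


DC → 220 (R)
63 → 99 (G)
87 → 135 (B)
= RGB(220, 99, 135)


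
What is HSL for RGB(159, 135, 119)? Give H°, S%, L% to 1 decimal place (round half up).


Normalize: R'=159/255≈0.6235, G'=135/255≈0.5294, B'=119/255≈0.4667
Max=159/255, Min=119/255, Δ=Max-Min=40/255
L = (Max+Min)/2 = (159+119)/510 = 278/510 = 0.54509… → L = 54.5%
L > 0.5 → S = Δ/(2-Max-Min) = 40/(510-159-119) = 40/232 = 0.17241… → S = 17.2%
(the 1/255 factors cancel in S and H, so raw channel differences can be used)
Max is R' → H = 60 × (((G-B)/Δ) mod 6) = 60 × (((135-119)/40) mod 6)
  16/40 = 0.4
  H = 60 × 0.4 = 24° → H = 24.0°
= HSL(24.0°, 17.2%, 54.5%)


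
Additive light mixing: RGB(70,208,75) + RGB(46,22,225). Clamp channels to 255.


Additive: each channel = min(255, C₁+C₂)
R: 70+46 = 116 → 116
G: 208+22 = 230 → 230
B: 75+225 = 300 → 255
= RGB(116, 230, 255)


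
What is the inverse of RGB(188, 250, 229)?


Invert: (255-R, 255-G, 255-B)
R: 255-188 = 67
G: 255-250 = 5
B: 255-229 = 26
= RGB(67, 5, 26)


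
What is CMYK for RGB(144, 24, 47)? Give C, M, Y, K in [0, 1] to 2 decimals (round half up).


R'=144/255≈0.5647, G'=24/255≈0.0941, B'=47/255≈0.1843
K = 1 - max(R',G',B') = 1 - 144/255 = 111/255 = 0.43529… → 0.44
(1-R'-K)/(1-K) simplifies to (max-R)/max with max = 144:
C = (144-144)/144 = 0/144 = 0 → 0.00
M = (144-24)/144 = 120/144 = 0.83333… → 0.83
Y = (144-47)/144 = 97/144 = 0.67361… → 0.67
= CMYK(0.00, 0.83, 0.67, 0.44)


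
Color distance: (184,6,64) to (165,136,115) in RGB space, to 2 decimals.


d = √[(R₁-R₂)² + (G₁-G₂)² + (B₁-B₂)²]
d = √[(184-165)² + (6-136)² + (64-115)²]
d = √[361 + 16900 + 2601]
d = √19862
d ≈ 140.93


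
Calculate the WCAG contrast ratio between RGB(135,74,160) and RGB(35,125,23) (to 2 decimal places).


Linearize each sRGB channel c=v/255: c/12.92 if c ≤ 0.04045 else ((c+0.055)/1.055)^2.4
L = 0.2126×R_lin + 0.7152×G_lin + 0.0722×B_lin
Color 1 (135,74,160):
  R=135: 135/255≈0.5294 > 0.04045 → ((0.5294+0.055)/1.055)^2.4 ≈ 0.24228
  G=74: 74/255≈0.2902 > 0.04045 → ((0.2902+0.055)/1.055)^2.4 ≈ 0.06848
  B=160: 160/255≈0.6275 > 0.04045 → ((0.6275+0.055)/1.055)^2.4 ≈ 0.35153
  L1 = 0.2126×0.24228 + 0.7152×0.06848 + 0.0722×0.35153 ≈ 0.12587
Color 2 (35,125,23):
  R=35: 35/255≈0.1373 > 0.04045 → ((0.1373+0.055)/1.055)^2.4 ≈ 0.01681
  G=125: 125/255≈0.4902 > 0.04045 → ((0.4902+0.055)/1.055)^2.4 ≈ 0.20508
  B=23: 23/255≈0.0902 > 0.04045 → ((0.0902+0.055)/1.055)^2.4 ≈ 0.00857
  L2 = 0.2126×0.01681 + 0.7152×0.20508 + 0.0722×0.00857 ≈ 0.15086
Lighter = 0.15086, Darker = 0.12587
Ratio = (L_lighter + 0.05) / (L_darker + 0.05)
Ratio = (0.15086 + 0.05) / (0.12587 + 0.05) = 0.20086 / 0.17587 ≈ 1.1421
Ratio ≈ 1.14:1


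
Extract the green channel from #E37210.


Color: #E37210
R = E3 = 227
G = 72 = 114
B = 10 = 16
Green = 114


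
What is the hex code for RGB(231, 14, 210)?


R = 231 → E7 (hex)
G = 14 → 0E (hex)
B = 210 → D2 (hex)
Hex = #E70ED2


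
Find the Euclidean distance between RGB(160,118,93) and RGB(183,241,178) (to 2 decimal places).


d = √[(R₁-R₂)² + (G₁-G₂)² + (B₁-B₂)²]
d = √[(160-183)² + (118-241)² + (93-178)²]
d = √[529 + 15129 + 7225]
d = √22883
d ≈ 151.27


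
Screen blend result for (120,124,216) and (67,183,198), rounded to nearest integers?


Screen: C = 255 - (255-A)×(255-B)/255, rounded to nearest integer
R: 255 - (255-120)×(255-67)/255 = 255 - 25380/255 ≈ 255 - 99.529 = 155.471 → 155
G: 255 - (255-124)×(255-183)/255 = 255 - 9432/255 ≈ 255 - 36.988 = 218.012 → 218
B: 255 - (255-216)×(255-198)/255 = 255 - 2223/255 ≈ 255 - 8.718 = 246.282 → 246
= RGB(155, 218, 246)


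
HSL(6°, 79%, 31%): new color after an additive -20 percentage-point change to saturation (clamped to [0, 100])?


Original S = 79%
Adjustment = -20 percentage points
New S = 79 + (-20) = 59
Clamp to [0, 100] → 59
= HSL(6°, 59%, 31%)


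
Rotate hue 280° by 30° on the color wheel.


New hue = (H + rotation) mod 360
New hue = (280 + 30) mod 360
= 310 mod 360
= 310°


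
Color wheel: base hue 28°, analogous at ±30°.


Base hue: 28°
Left analog: (28 - 30) mod 360 = 358°
Right analog: (28 + 30) mod 360 = 58°
Analogous hues = 358° and 58°


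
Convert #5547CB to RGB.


55 → 85 (R)
47 → 71 (G)
CB → 203 (B)
= RGB(85, 71, 203)


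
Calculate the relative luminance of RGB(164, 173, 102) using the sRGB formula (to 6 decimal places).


Linearize each channel (sRGB transfer function): c = v/255; c_lin = c/12.92 if c ≤ 0.04045, else ((c+0.055)/1.055)^2.4
  R: 164/255 ≈ 0.643137 > 0.04045 → ((0.643137+0.055)/1.055)^2.4 ≈ 0.371238
  G: 173/255 ≈ 0.678431 > 0.04045 → ((0.678431+0.055)/1.055)^2.4 ≈ 0.417885
  B: 102/255 ≈ 0.400000 > 0.04045 → ((0.400000+0.055)/1.055)^2.4 ≈ 0.132868
R_lin = 0.371238, G_lin = 0.417885, B_lin = 0.132868
L = 0.2126×R + 0.7152×G + 0.0722×B
L = 0.2126×0.371238 + 0.7152×0.417885 + 0.0722×0.132868
L ≈ 0.387390


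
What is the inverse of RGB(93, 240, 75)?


Invert: (255-R, 255-G, 255-B)
R: 255-93 = 162
G: 255-240 = 15
B: 255-75 = 180
= RGB(162, 15, 180)


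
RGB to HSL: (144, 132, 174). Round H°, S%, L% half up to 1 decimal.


Normalize: R'=144/255≈0.5647, G'=132/255≈0.5176, B'=174/255≈0.6824
Max=174/255, Min=132/255, Δ=Max-Min=42/255
L = (Max+Min)/2 = (174+132)/510 = 306/510 = 0.6 → L = 60.0%
L > 0.5 → S = Δ/(2-Max-Min) = 42/(510-174-132) = 42/204 = 0.20588… → S = 20.6%
(the 1/255 factors cancel in S and H, so raw channel differences can be used)
Max is B' → H = 60 × ((R-G)/Δ + 4) = 60 × ((144-132)/42 + 4)
  12/42 + 4 = 0.2857… + 4 = 4.2857…
  H = 60 × 4.2857… = 257.142…° → H = 257.1°
= HSL(257.1°, 20.6%, 60.0%)


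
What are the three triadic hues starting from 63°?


Triadic: equally spaced at 120° intervals
H1 = 63°
H2 = (63 + 120) mod 360 = 183°
H3 = (63 + 240) mod 360 = 303°
Triadic = 63°, 183°, 303°


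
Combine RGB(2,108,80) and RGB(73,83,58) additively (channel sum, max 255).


Additive: each channel = min(255, C₁+C₂)
R: 2+73 = 75 → 75
G: 108+83 = 191 → 191
B: 80+58 = 138 → 138
= RGB(75, 191, 138)


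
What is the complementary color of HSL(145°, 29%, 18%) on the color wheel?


Complement = opposite side of color wheel = hue + 180°
H' = (145 + 180) mod 360 = 325°
S and L unchanged.
= HSL(325°, 29%, 18%)


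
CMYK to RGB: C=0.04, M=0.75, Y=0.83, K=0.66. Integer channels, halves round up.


R = 255 × (1-C) × (1-K) = 255 × 0.96 × 0.34 = 83.232 → 83
G = 255 × (1-M) × (1-K) = 255 × 0.25 × 0.34 = 21.675 → 22
B = 255 × (1-Y) × (1-K) = 255 × 0.17 × 0.34 = 14.739 → 15
= RGB(83, 22, 15)


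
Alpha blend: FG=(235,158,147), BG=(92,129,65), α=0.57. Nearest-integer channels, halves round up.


C = α×F + (1-α)×B, with 1-α = 0.43
R: 0.57×235 + 0.43×92 = 133.95 + 39.56 = 173.51 → 174
G: 0.57×158 + 0.43×129 = 90.06 + 55.47 = 145.53 → 146
B: 0.57×147 + 0.43×65 = 83.79 + 27.95 = 111.74 → 112
= RGB(174, 146, 112)


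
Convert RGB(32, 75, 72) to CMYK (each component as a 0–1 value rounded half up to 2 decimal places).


R'=32/255≈0.1255, G'=75/255≈0.2941, B'=72/255≈0.2824
K = 1 - max(R',G',B') = 1 - 75/255 = 180/255 = 0.70588… → 0.71
(1-R'-K)/(1-K) simplifies to (max-R)/max with max = 75:
C = (75-32)/75 = 43/75 = 0.57333… → 0.57
M = (75-75)/75 = 0/75 = 0 → 0.00
Y = (75-72)/75 = 3/75 = 0.04 → 0.04
= CMYK(0.57, 0.00, 0.04, 0.71)


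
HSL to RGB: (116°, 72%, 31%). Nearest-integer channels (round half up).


H=116°, S=0.72, L=0.31
C = (1-|2L-1|)×S = (1-|-0.38|)×0.72 = 0.4464
H' = H/60 = 116/60 ≈ 1.9333; X = C×(1-|H' mod 2 - 1|) = 0.02976
m = L - C/2 = 0.31 - 0.2232 = 0.0868
Sector ⌊H'⌋ = 1 → (R',G',B') = (0.02976, 0.4464, 0.0)
RGB = ((R'+m)×255, (G'+m)×255, (B'+m)×255) = (29.7228, 135.966, 22.134)
Round half up → RGB(30, 136, 22)


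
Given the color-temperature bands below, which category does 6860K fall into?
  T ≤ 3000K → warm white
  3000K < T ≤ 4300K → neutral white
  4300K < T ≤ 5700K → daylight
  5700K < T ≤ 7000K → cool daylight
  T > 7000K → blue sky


Temperature: 6860K
5700K < 6860K ≤ 7000K → cool daylight
Classification: cool daylight


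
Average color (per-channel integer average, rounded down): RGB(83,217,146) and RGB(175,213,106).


Midpoint: each channel = ⌊(C₁+C₂)/2⌋
R: ⌊(83+175)/2⌋ = 129
G: ⌊(217+213)/2⌋ = 215
B: ⌊(146+106)/2⌋ = 126
= RGB(129, 215, 126)


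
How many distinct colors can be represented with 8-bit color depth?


Colors = 2^bits = 2^8
= 256 colors


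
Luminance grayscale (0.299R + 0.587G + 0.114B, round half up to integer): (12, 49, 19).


Gray = 0.299×R + 0.587×G + 0.114×B
Gray = 0.299×12 + 0.587×49 + 0.114×19
Gray = 3.588 + 28.763 + 2.166
Gray = 34.517 → round half up → 35
Gray = 35


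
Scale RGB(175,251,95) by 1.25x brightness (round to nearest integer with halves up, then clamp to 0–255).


Multiply each channel by 1.25, round half up, clamp to [0, 255]
R: 175×1.25 = 218.75 → round → 219
G: 251×1.25 = 313.75 → round → 314 → clamp → 255
B: 95×1.25 = 118.75 → round → 119
= RGB(219, 255, 119)


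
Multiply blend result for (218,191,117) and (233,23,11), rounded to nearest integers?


Multiply: C = A×B/255, rounded to nearest integer
R: 218×233/255 = 50794/255 ≈ 199.192 → 199
G: 191×23/255 = 4393/255 ≈ 17.227 → 17
B: 117×11/255 = 1287/255 ≈ 5.047 → 5
= RGB(199, 17, 5)


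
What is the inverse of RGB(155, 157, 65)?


Invert: (255-R, 255-G, 255-B)
R: 255-155 = 100
G: 255-157 = 98
B: 255-65 = 190
= RGB(100, 98, 190)


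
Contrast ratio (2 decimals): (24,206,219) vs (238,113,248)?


Linearize each sRGB channel c=v/255: c/12.92 if c ≤ 0.04045 else ((c+0.055)/1.055)^2.4
L = 0.2126×R_lin + 0.7152×G_lin + 0.0722×B_lin
Color 1 (24,206,219):
  R=24: 24/255≈0.0941 > 0.04045 → ((0.0941+0.055)/1.055)^2.4 ≈ 0.00913
  G=206: 206/255≈0.8078 > 0.04045 → ((0.8078+0.055)/1.055)^2.4 ≈ 0.61721
  B=219: 219/255≈0.8588 > 0.04045 → ((0.8588+0.055)/1.055)^2.4 ≈ 0.70838
  L1 = 0.2126×0.00913 + 0.7152×0.61721 + 0.0722×0.70838 ≈ 0.49451
Color 2 (238,113,248):
  R=238: 238/255≈0.9333 > 0.04045 → ((0.9333+0.055)/1.055)^2.4 ≈ 0.85499
  G=113: 113/255≈0.4431 > 0.04045 → ((0.4431+0.055)/1.055)^2.4 ≈ 0.16513
  B=248: 248/255≈0.9725 > 0.04045 → ((0.9725+0.055)/1.055)^2.4 ≈ 0.93869
  L2 = 0.2126×0.85499 + 0.7152×0.16513 + 0.0722×0.93869 ≈ 0.36765
Lighter = 0.49451, Darker = 0.36765
Ratio = (L_lighter + 0.05) / (L_darker + 0.05)
Ratio = (0.49451 + 0.05) / (0.36765 + 0.05) = 0.54451 / 0.41765 ≈ 1.3038
Ratio ≈ 1.30:1


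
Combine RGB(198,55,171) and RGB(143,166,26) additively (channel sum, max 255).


Additive: each channel = min(255, C₁+C₂)
R: 198+143 = 341 → 255
G: 55+166 = 221 → 221
B: 171+26 = 197 → 197
= RGB(255, 221, 197)


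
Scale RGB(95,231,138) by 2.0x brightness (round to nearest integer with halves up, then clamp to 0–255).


Multiply each channel by 2.0, round half up, clamp to [0, 255]
R: 95×2.0 = 190
G: 231×2.0 = 462 → clamp → 255
B: 138×2.0 = 276 → clamp → 255
= RGB(190, 255, 255)


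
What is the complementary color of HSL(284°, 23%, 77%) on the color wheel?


Complement = opposite side of color wheel = hue + 180°
H' = (284 + 180) mod 360 = 104°
S and L unchanged.
= HSL(104°, 23%, 77%)


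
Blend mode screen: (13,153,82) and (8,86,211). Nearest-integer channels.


Screen: C = 255 - (255-A)×(255-B)/255, rounded to nearest integer
R: 255 - (255-13)×(255-8)/255 = 255 - 59774/255 ≈ 255 - 234.408 = 20.592 → 21
G: 255 - (255-153)×(255-86)/255 = 255 - 17238/255 ≈ 255 - 67.600 = 187.400 → 187
B: 255 - (255-82)×(255-211)/255 = 255 - 7612/255 ≈ 255 - 29.851 = 225.149 → 225
= RGB(21, 187, 225)


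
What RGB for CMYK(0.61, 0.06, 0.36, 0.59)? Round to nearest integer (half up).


R = 255 × (1-C) × (1-K) = 255 × 0.39 × 0.41 = 40.7745 → 41
G = 255 × (1-M) × (1-K) = 255 × 0.94 × 0.41 = 98.277 → 98
B = 255 × (1-Y) × (1-K) = 255 × 0.64 × 0.41 = 66.912 → 67
= RGB(41, 98, 67)


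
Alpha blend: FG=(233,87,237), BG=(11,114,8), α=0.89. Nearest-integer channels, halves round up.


C = α×F + (1-α)×B, with 1-α = 0.11
R: 0.89×233 + 0.11×11 = 207.37 + 1.21 = 208.58 → 209
G: 0.89×87 + 0.11×114 = 77.43 + 12.54 = 89.97 → 90
B: 0.89×237 + 0.11×8 = 210.93 + 0.88 = 211.81 → 212
= RGB(209, 90, 212)


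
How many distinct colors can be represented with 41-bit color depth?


Colors = 2^bits = 2^41
= 2,199,023,255,552 colors


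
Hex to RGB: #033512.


03 → 3 (R)
35 → 53 (G)
12 → 18 (B)
= RGB(3, 53, 18)


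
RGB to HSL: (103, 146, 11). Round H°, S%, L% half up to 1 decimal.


Normalize: R'=103/255≈0.4039, G'=146/255≈0.5725, B'=11/255≈0.0431
Max=146/255, Min=11/255, Δ=Max-Min=135/255
L = (Max+Min)/2 = (146+11)/510 = 157/510 = 0.30784… → L = 30.8%
L ≤ 0.5 → S = Δ/(Max+Min) = 135/(146+11) = 135/157 = 0.85987… → S = 86.0%
(the 1/255 factors cancel in S and H, so raw channel differences can be used)
Max is G' → H = 60 × ((B-R)/Δ + 2) = 60 × ((11-103)/135 + 2)
  -92/135 + 2 = -0.6814… + 2 = 1.3185…
  H = 60 × 1.3185… = 79.111…° → H = 79.1°
= HSL(79.1°, 86.0%, 30.8%)


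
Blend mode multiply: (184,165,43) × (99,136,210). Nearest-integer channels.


Multiply: C = A×B/255, rounded to nearest integer
R: 184×99/255 = 18216/255 ≈ 71.435 → 71
G: 165×136/255 = 22440/255 ≈ 88.000 → 88
B: 43×210/255 = 9030/255 ≈ 35.412 → 35
= RGB(71, 88, 35)


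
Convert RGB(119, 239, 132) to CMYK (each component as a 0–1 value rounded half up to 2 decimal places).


R'=119/255≈0.4667, G'=239/255≈0.9373, B'=132/255≈0.5176
K = 1 - max(R',G',B') = 1 - 239/255 = 16/255 = 0.06274… → 0.06
(1-R'-K)/(1-K) simplifies to (max-R)/max with max = 239:
C = (239-119)/239 = 120/239 = 0.50209… → 0.50
M = (239-239)/239 = 0/239 = 0 → 0.00
Y = (239-132)/239 = 107/239 = 0.44769… → 0.45
= CMYK(0.50, 0.00, 0.45, 0.06)


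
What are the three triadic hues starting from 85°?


Triadic: equally spaced at 120° intervals
H1 = 85°
H2 = (85 + 120) mod 360 = 205°
H3 = (85 + 240) mod 360 = 325°
Triadic = 85°, 205°, 325°


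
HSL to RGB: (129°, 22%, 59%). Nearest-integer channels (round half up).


H=129°, S=0.22, L=0.59
C = (1-|2L-1|)×S = (1-|0.18|)×0.22 = 0.1804
H' = H/60 = 129/60 ≈ 2.1500; X = C×(1-|H' mod 2 - 1|) = 0.02706
m = L - C/2 = 0.59 - 0.0902 = 0.4998
Sector ⌊H'⌋ = 2 → (R',G',B') = (0.0, 0.1804, 0.02706)
RGB = ((R'+m)×255, (G'+m)×255, (B'+m)×255) = (127.449, 173.451, 134.3493)
Round half up → RGB(127, 173, 134)


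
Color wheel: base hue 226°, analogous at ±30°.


Base hue: 226°
Left analog: (226 - 30) mod 360 = 196°
Right analog: (226 + 30) mod 360 = 256°
Analogous hues = 196° and 256°


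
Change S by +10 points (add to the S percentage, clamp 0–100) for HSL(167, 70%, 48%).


Original S = 70%
Adjustment = +10 percentage points
New S = 70 + (10) = 80
Clamp to [0, 100] → 80
= HSL(167°, 80%, 48%)


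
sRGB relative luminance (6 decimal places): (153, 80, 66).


Linearize each channel (sRGB transfer function): c = v/255; c_lin = c/12.92 if c ≤ 0.04045, else ((c+0.055)/1.055)^2.4
  R: 153/255 ≈ 0.600000 > 0.04045 → ((0.600000+0.055)/1.055)^2.4 ≈ 0.318547
  G: 80/255 ≈ 0.313725 > 0.04045 → ((0.313725+0.055)/1.055)^2.4 ≈ 0.080220
  B: 66/255 ≈ 0.258824 > 0.04045 → ((0.258824+0.055)/1.055)^2.4 ≈ 0.054480
R_lin = 0.318547, G_lin = 0.080220, B_lin = 0.054480
L = 0.2126×R + 0.7152×G + 0.0722×B
L = 0.2126×0.318547 + 0.7152×0.080220 + 0.0722×0.054480
L ≈ 0.129030


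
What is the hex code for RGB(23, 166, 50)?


R = 23 → 17 (hex)
G = 166 → A6 (hex)
B = 50 → 32 (hex)
Hex = #17A632


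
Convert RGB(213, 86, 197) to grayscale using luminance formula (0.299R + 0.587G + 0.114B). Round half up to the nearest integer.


Gray = 0.299×R + 0.587×G + 0.114×B
Gray = 0.299×213 + 0.587×86 + 0.114×197
Gray = 63.687 + 50.482 + 22.458
Gray = 136.627 → round half up → 137
Gray = 137


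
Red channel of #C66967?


Color: #C66967
R = C6 = 198
G = 69 = 105
B = 67 = 103
Red = 198


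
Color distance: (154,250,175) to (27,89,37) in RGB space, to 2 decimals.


d = √[(R₁-R₂)² + (G₁-G₂)² + (B₁-B₂)²]
d = √[(154-27)² + (250-89)² + (175-37)²]
d = √[16129 + 25921 + 19044]
d = √61094
d ≈ 247.17


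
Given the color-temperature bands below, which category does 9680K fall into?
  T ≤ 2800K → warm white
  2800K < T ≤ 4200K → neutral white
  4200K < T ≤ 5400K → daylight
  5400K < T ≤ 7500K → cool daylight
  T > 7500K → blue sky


Temperature: 9680K
9680K > 7500K → blue sky
Classification: blue sky


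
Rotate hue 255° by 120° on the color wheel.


New hue = (H + rotation) mod 360
New hue = (255 + 120) mod 360
= 375 mod 360
= 15°


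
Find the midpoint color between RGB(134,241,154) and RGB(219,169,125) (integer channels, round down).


Midpoint: each channel = ⌊(C₁+C₂)/2⌋
R: ⌊(134+219)/2⌋ = 176
G: ⌊(241+169)/2⌋ = 205
B: ⌊(154+125)/2⌋ = 139
= RGB(176, 205, 139)


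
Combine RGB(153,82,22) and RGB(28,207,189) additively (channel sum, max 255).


Additive: each channel = min(255, C₁+C₂)
R: 153+28 = 181 → 181
G: 82+207 = 289 → 255
B: 22+189 = 211 → 211
= RGB(181, 255, 211)


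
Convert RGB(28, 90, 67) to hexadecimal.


R = 28 → 1C (hex)
G = 90 → 5A (hex)
B = 67 → 43 (hex)
Hex = #1C5A43


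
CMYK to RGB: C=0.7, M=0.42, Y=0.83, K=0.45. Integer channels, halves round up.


R = 255 × (1-C) × (1-K) = 255 × 0.30 × 0.55 = 42.075 → 42
G = 255 × (1-M) × (1-K) = 255 × 0.58 × 0.55 = 81.345 → 81
B = 255 × (1-Y) × (1-K) = 255 × 0.17 × 0.55 = 23.8425 → 24
= RGB(42, 81, 24)


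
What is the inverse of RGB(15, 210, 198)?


Invert: (255-R, 255-G, 255-B)
R: 255-15 = 240
G: 255-210 = 45
B: 255-198 = 57
= RGB(240, 45, 57)


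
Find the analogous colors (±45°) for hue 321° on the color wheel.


Base hue: 321°
Left analog: (321 - 45) mod 360 = 276°
Right analog: (321 + 45) mod 360 = 6°
Analogous hues = 276° and 6°


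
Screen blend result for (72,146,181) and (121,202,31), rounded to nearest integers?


Screen: C = 255 - (255-A)×(255-B)/255, rounded to nearest integer
R: 255 - (255-72)×(255-121)/255 = 255 - 24522/255 ≈ 255 - 96.165 = 158.835 → 159
G: 255 - (255-146)×(255-202)/255 = 255 - 5777/255 ≈ 255 - 22.655 = 232.345 → 232
B: 255 - (255-181)×(255-31)/255 = 255 - 16576/255 ≈ 255 - 65.004 = 189.996 → 190
= RGB(159, 232, 190)


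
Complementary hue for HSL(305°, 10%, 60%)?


Complement = opposite side of color wheel = hue + 180°
H' = (305 + 180) mod 360 = 125°
S and L unchanged.
= HSL(125°, 10%, 60%)


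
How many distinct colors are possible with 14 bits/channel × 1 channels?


Total bits = 14 bits/channel × 1 channels = 14 bits
Distinct colors = 2^14
= 16,384 colors


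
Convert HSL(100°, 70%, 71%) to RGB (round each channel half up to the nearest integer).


H=100°, S=0.70, L=0.71
C = (1-|2L-1|)×S = (1-|0.42|)×0.70 = 0.406
H' = H/60 = 100/60 ≈ 1.6667; X = C×(1-|H' mod 2 - 1|) ≈ 0.1353
m = L - C/2 = 0.71 - 0.203 = 0.507
Sector ⌊H'⌋ = 1 → (R',G',B') = (≈0.1353, 0.406, 0.0)
RGB = ((R'+m)×255, (G'+m)×255, (B'+m)×255) = (163.795, 232.815, 129.285)
Round half up → RGB(164, 233, 129)


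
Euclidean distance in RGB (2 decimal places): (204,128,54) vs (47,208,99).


d = √[(R₁-R₂)² + (G₁-G₂)² + (B₁-B₂)²]
d = √[(204-47)² + (128-208)² + (54-99)²]
d = √[24649 + 6400 + 2025]
d = √33074
d ≈ 181.86


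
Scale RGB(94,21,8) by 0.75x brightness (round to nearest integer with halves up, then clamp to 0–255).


Multiply each channel by 0.75, round half up, clamp to [0, 255]
R: 94×0.75 = 70.5 → round → 71
G: 21×0.75 = 15.75 → round → 16
B: 8×0.75 = 6
= RGB(71, 16, 6)


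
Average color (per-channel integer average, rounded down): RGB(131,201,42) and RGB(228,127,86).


Midpoint: each channel = ⌊(C₁+C₂)/2⌋
R: ⌊(131+228)/2⌋ = 179
G: ⌊(201+127)/2⌋ = 164
B: ⌊(42+86)/2⌋ = 64
= RGB(179, 164, 64)


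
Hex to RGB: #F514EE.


F5 → 245 (R)
14 → 20 (G)
EE → 238 (B)
= RGB(245, 20, 238)


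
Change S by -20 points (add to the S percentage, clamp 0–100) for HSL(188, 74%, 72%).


Original S = 74%
Adjustment = -20 percentage points
New S = 74 + (-20) = 54
Clamp to [0, 100] → 54
= HSL(188°, 54%, 72%)


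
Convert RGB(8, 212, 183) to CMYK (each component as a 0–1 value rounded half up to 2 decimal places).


R'=8/255≈0.0314, G'=212/255≈0.8314, B'=183/255≈0.7176
K = 1 - max(R',G',B') = 1 - 212/255 = 43/255 = 0.16862… → 0.17
(1-R'-K)/(1-K) simplifies to (max-R)/max with max = 212:
C = (212-8)/212 = 204/212 = 0.96226… → 0.96
M = (212-212)/212 = 0/212 = 0 → 0.00
Y = (212-183)/212 = 29/212 = 0.13679… → 0.14
= CMYK(0.96, 0.00, 0.14, 0.17)


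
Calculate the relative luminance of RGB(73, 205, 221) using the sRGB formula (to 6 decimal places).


Linearize each channel (sRGB transfer function): c = v/255; c_lin = c/12.92 if c ≤ 0.04045, else ((c+0.055)/1.055)^2.4
  R: 73/255 ≈ 0.286275 > 0.04045 → ((0.286275+0.055)/1.055)^2.4 ≈ 0.066626
  G: 205/255 ≈ 0.803922 > 0.04045 → ((0.803922+0.055)/1.055)^2.4 ≈ 0.610496
  B: 221/255 ≈ 0.866667 > 0.04045 → ((0.866667+0.055)/1.055)^2.4 ≈ 0.723055
R_lin = 0.066626, G_lin = 0.610496, B_lin = 0.723055
L = 0.2126×R + 0.7152×G + 0.0722×B
L = 0.2126×0.066626 + 0.7152×0.610496 + 0.0722×0.723055
L ≈ 0.502996


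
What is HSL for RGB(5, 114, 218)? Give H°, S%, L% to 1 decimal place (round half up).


Normalize: R'=5/255≈0.0196, G'=114/255≈0.4471, B'=218/255≈0.8549
Max=218/255, Min=5/255, Δ=Max-Min=213/255
L = (Max+Min)/2 = (218+5)/510 = 223/510 = 0.43725… → L = 43.7%
L ≤ 0.5 → S = Δ/(Max+Min) = 213/(218+5) = 213/223 = 0.95515… → S = 95.5%
(the 1/255 factors cancel in S and H, so raw channel differences can be used)
Max is B' → H = 60 × ((R-G)/Δ + 4) = 60 × ((5-114)/213 + 4)
  -109/213 + 4 = -0.5117… + 4 = 3.4882…
  H = 60 × 3.4882… = 209.295…° → H = 209.3°
= HSL(209.3°, 95.5%, 43.7%)


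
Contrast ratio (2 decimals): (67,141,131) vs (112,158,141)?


Linearize each sRGB channel c=v/255: c/12.92 if c ≤ 0.04045 else ((c+0.055)/1.055)^2.4
L = 0.2126×R_lin + 0.7152×G_lin + 0.0722×B_lin
Color 1 (67,141,131):
  R=67: 67/255≈0.2627 > 0.04045 → ((0.2627+0.055)/1.055)^2.4 ≈ 0.05613
  G=141: 141/255≈0.5529 > 0.04045 → ((0.5529+0.055)/1.055)^2.4 ≈ 0.26636
  B=131: 131/255≈0.5137 > 0.04045 → ((0.5137+0.055)/1.055)^2.4 ≈ 0.22697
  L1 = 0.2126×0.05613 + 0.7152×0.26636 + 0.0722×0.22697 ≈ 0.21882
Color 2 (112,158,141):
  R=112: 112/255≈0.4392 > 0.04045 → ((0.4392+0.055)/1.055)^2.4 ≈ 0.16203
  G=158: 158/255≈0.6196 > 0.04045 → ((0.6196+0.055)/1.055)^2.4 ≈ 0.34191
  B=141: 141/255≈0.5529 > 0.04045 → ((0.5529+0.055)/1.055)^2.4 ≈ 0.26636
  L2 = 0.2126×0.16203 + 0.7152×0.34191 + 0.0722×0.26636 ≈ 0.29822
Lighter = 0.29822, Darker = 0.21882
Ratio = (L_lighter + 0.05) / (L_darker + 0.05)
Ratio = (0.29822 + 0.05) / (0.21882 + 0.05) = 0.34822 / 0.26882 ≈ 1.2954
Ratio ≈ 1.30:1


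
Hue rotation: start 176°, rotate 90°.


New hue = (H + rotation) mod 360
New hue = (176 + 90) mod 360
= 266 mod 360
= 266°


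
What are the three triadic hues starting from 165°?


Triadic: equally spaced at 120° intervals
H1 = 165°
H2 = (165 + 120) mod 360 = 285°
H3 = (165 + 240) mod 360 = 45°
Triadic = 165°, 285°, 45°


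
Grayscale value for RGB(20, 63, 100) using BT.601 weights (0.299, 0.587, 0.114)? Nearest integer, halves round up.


Gray = 0.299×R + 0.587×G + 0.114×B
Gray = 0.299×20 + 0.587×63 + 0.114×100
Gray = 5.980 + 36.981 + 11.400
Gray = 54.361 → round half up → 54
Gray = 54
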